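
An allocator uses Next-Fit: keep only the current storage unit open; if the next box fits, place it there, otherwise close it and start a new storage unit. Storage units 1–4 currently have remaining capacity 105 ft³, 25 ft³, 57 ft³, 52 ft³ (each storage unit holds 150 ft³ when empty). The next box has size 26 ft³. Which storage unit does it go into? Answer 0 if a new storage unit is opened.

4

Next-Fit only looks at storage unit 4, which has 52 ft³ free.
26 ft³ fits there.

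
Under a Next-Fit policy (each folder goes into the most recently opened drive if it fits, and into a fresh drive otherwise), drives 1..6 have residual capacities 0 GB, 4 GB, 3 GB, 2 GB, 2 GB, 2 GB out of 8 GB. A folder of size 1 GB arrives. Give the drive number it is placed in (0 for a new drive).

6

Next-Fit only looks at drive 6, which has 2 GB free.
1 GB fits there.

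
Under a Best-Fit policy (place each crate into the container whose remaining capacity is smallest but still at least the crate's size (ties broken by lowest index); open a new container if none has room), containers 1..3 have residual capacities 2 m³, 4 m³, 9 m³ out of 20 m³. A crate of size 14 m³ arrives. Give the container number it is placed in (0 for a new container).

0

No container has ≥ 14 m³ free, so a new container is opened.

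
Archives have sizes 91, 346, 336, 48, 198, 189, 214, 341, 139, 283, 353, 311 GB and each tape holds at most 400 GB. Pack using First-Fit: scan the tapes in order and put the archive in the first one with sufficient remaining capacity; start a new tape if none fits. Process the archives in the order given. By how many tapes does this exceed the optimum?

First-Fit: [91,48,198] [346] [336] [189,139] [214] [341] [283] [353] [311] → 9 tapes.
Total size 2849 GB; any packing needs at least ⌈2849/400⌉ = 8 tapes.
An optimal packing achieves that bound: [353] [346,48] [341] [336] [311] [283,91] [214,139] [198,189] → 8 tapes.
Excess: 9 − 8 = 1.

1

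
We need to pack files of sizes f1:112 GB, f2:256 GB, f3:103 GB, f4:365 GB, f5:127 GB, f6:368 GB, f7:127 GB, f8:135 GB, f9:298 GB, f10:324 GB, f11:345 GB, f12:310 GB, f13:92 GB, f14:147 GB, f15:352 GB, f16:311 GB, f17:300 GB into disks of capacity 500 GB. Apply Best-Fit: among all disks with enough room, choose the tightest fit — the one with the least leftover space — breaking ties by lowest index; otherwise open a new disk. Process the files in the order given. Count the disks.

Put f1 (112 GB) in disk 1; 388 GB remain.
Put f2 (256 GB) in disk 1; 132 GB remain.
Put f3 (103 GB) in disk 1; 29 GB remain.
Put f4 (365 GB) in disk 2; 135 GB remain.
Put f5 (127 GB) in disk 2; 8 GB remain.
Put f6 (368 GB) in disk 3; 132 GB remain.
Put f7 (127 GB) in disk 3; 5 GB remain.
Put f8 (135 GB) in disk 4; 365 GB remain.
Put f9 (298 GB) in disk 4; 67 GB remain.
Put f10 (324 GB) in disk 5; 176 GB remain.
Put f11 (345 GB) in disk 6; 155 GB remain.
Put f12 (310 GB) in disk 7; 190 GB remain.
Put f13 (92 GB) in disk 6; 63 GB remain.
Put f14 (147 GB) in disk 5; 29 GB remain.
Put f15 (352 GB) in disk 8; 148 GB remain.
Put f16 (311 GB) in disk 9; 189 GB remain.
Put f17 (300 GB) in disk 10; 200 GB remain.

10 disks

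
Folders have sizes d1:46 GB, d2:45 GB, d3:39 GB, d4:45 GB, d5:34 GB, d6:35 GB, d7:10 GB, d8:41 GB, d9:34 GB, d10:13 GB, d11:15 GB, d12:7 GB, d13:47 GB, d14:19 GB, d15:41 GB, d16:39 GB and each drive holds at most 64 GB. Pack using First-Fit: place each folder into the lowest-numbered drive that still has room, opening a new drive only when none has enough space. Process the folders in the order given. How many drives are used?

d1 (46 GB) → drive 1 (remaining 18 GB)
d2 (45 GB) → drive 2 (remaining 19 GB)
d3 (39 GB) → drive 3 (remaining 25 GB)
d4 (45 GB) → drive 4 (remaining 19 GB)
d5 (34 GB) → drive 5 (remaining 30 GB)
d6 (35 GB) → drive 6 (remaining 29 GB)
d7 (10 GB) → drive 1 (remaining 8 GB)
d8 (41 GB) → drive 7 (remaining 23 GB)
d9 (34 GB) → drive 8 (remaining 30 GB)
d10 (13 GB) → drive 2 (remaining 6 GB)
d11 (15 GB) → drive 3 (remaining 10 GB)
d12 (7 GB) → drive 1 (remaining 1 GB)
d13 (47 GB) → drive 9 (remaining 17 GB)
d14 (19 GB) → drive 4 (remaining 0 GB)
d15 (41 GB) → drive 10 (remaining 23 GB)
d16 (39 GB) → drive 11 (remaining 25 GB)

11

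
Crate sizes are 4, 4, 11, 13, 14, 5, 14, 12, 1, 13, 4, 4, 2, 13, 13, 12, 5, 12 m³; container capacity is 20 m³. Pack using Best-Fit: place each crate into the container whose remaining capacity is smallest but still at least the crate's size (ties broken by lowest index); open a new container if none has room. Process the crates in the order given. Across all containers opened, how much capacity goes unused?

44

4 m³ → container 1 (remaining 16 m³)
4 m³ → container 1 (remaining 12 m³)
11 m³ → container 1 (remaining 1 m³)
13 m³ → container 2 (remaining 7 m³)
14 m³ → container 3 (remaining 6 m³)
5 m³ → container 3 (remaining 1 m³)
14 m³ → container 4 (remaining 6 m³)
12 m³ → container 5 (remaining 8 m³)
1 m³ → container 1 (remaining 0 m³)
13 m³ → container 6 (remaining 7 m³)
4 m³ → container 4 (remaining 2 m³)
4 m³ → container 2 (remaining 3 m³)
2 m³ → container 4 (remaining 0 m³)
13 m³ → container 7 (remaining 7 m³)
13 m³ → container 8 (remaining 7 m³)
12 m³ → container 9 (remaining 8 m³)
5 m³ → container 6 (remaining 2 m³)
12 m³ → container 10 (remaining 8 m³)
10 containers × 20 m³ = 200 m³; used 156 m³; unused 44 m³.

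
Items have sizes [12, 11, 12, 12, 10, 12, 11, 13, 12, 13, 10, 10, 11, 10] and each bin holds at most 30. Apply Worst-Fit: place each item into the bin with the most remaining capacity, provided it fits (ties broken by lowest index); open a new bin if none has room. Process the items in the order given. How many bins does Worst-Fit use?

7

12 → bin 1 (remaining 18)
11 → bin 1 (remaining 7)
12 → bin 2 (remaining 18)
12 → bin 2 (remaining 6)
10 → bin 3 (remaining 20)
12 → bin 3 (remaining 8)
11 → bin 4 (remaining 19)
13 → bin 4 (remaining 6)
12 → bin 5 (remaining 18)
13 → bin 5 (remaining 5)
10 → bin 6 (remaining 20)
10 → bin 6 (remaining 10)
11 → bin 7 (remaining 19)
10 → bin 7 (remaining 9)
Final bins: [12,11] [12,12] [10,12] [11,13] [12,13] [10,10] [11,10].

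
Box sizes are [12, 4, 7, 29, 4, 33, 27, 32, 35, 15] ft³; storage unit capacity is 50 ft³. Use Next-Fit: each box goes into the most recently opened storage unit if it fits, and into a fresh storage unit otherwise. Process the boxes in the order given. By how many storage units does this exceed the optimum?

1

Next-Fit: [12,4,7] [29,4] [33] [27] [32] [35,15] → 6 storage units.
5 boxes exceed 25 ft³ (half the capacity), and no two of those can share a storage unit, so at least 5 storage units are needed.
An optimal packing achieves that bound: [35,15] [33,12,4] [32,7,4] [29] [27] → 5 storage units.
Excess: 6 − 5 = 1.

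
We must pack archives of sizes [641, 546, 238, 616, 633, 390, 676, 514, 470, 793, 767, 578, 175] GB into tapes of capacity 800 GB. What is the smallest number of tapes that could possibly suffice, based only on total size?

9

Total size = 641 + 546 + 238 + 616 + 633 + 390 + 676 + 514 + 470 + 793 + 767 + 578 + 175 = 7037 GB.
⌈7037 / 800⌉ = 9.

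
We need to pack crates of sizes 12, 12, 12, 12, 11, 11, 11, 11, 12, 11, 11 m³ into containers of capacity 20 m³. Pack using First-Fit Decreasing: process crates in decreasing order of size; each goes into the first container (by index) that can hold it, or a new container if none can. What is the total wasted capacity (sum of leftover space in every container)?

94

Sorted descending: 12, 12, 12, 12, 12, 11, 11, 11, 11, 11, 11.
container 1: place 12 m³, 8 m³ left
container 2: place 12 m³, 8 m³ left
container 3: place 12 m³, 8 m³ left
container 4: place 12 m³, 8 m³ left
container 5: place 12 m³, 8 m³ left
container 6: place 11 m³, 9 m³ left
container 7: place 11 m³, 9 m³ left
container 8: place 11 m³, 9 m³ left
container 9: place 11 m³, 9 m³ left
container 10: place 11 m³, 9 m³ left
container 11: place 11 m³, 9 m³ left
11 containers × 20 m³ = 220 m³; used 126 m³; unused 94 m³.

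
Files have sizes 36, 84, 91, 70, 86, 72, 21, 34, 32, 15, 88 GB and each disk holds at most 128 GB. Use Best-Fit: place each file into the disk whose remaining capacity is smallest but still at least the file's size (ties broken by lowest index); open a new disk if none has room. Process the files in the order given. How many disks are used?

Put 36 GB in disk 1; 92 GB remain.
Put 84 GB in disk 1; 8 GB remain.
Put 91 GB in disk 2; 37 GB remain.
Put 70 GB in disk 3; 58 GB remain.
Put 86 GB in disk 4; 42 GB remain.
Put 72 GB in disk 5; 56 GB remain.
Put 21 GB in disk 2; 16 GB remain.
Put 34 GB in disk 4; 8 GB remain.
Put 32 GB in disk 5; 24 GB remain.
Put 15 GB in disk 2; 1 GB remain.
Put 88 GB in disk 6; 40 GB remain.
Final disks: [36,84] [91,21,15] [70] [86,34] [72,32] [88].

6 disks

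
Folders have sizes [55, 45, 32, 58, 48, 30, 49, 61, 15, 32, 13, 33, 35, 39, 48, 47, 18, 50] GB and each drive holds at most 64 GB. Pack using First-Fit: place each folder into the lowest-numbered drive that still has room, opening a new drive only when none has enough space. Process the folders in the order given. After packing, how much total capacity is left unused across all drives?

188

Put 55 GB in drive 1; 9 GB remain.
Put 45 GB in drive 2; 19 GB remain.
Put 32 GB in drive 3; 32 GB remain.
Put 58 GB in drive 4; 6 GB remain.
Put 48 GB in drive 5; 16 GB remain.
Put 30 GB in drive 3; 2 GB remain.
Put 49 GB in drive 6; 15 GB remain.
Put 61 GB in drive 7; 3 GB remain.
Put 15 GB in drive 2; 4 GB remain.
Put 32 GB in drive 8; 32 GB remain.
Put 13 GB in drive 5; 3 GB remain.
Put 33 GB in drive 9; 31 GB remain.
Put 35 GB in drive 10; 29 GB remain.
Put 39 GB in drive 11; 25 GB remain.
Put 48 GB in drive 12; 16 GB remain.
Put 47 GB in drive 13; 17 GB remain.
Put 18 GB in drive 8; 14 GB remain.
Put 50 GB in drive 14; 14 GB remain.
14 drives × 64 GB = 896 GB; used 708 GB; unused 188 GB.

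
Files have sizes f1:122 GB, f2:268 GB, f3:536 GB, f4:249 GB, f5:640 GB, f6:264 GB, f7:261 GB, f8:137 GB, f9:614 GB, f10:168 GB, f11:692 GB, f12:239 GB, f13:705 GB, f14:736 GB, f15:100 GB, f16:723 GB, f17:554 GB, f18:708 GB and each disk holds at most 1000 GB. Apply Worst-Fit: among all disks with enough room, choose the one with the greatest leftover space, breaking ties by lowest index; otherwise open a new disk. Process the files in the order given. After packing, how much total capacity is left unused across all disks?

2284

f1 (122 GB) → disk 1 (remaining 878 GB)
f2 (268 GB) → disk 1 (remaining 610 GB)
f3 (536 GB) → disk 1 (remaining 74 GB)
f4 (249 GB) → disk 2 (remaining 751 GB)
f5 (640 GB) → disk 2 (remaining 111 GB)
f6 (264 GB) → disk 3 (remaining 736 GB)
f7 (261 GB) → disk 3 (remaining 475 GB)
f8 (137 GB) → disk 3 (remaining 338 GB)
f9 (614 GB) → disk 4 (remaining 386 GB)
f10 (168 GB) → disk 4 (remaining 218 GB)
f11 (692 GB) → disk 5 (remaining 308 GB)
f12 (239 GB) → disk 3 (remaining 99 GB)
f13 (705 GB) → disk 6 (remaining 295 GB)
f14 (736 GB) → disk 7 (remaining 264 GB)
f15 (100 GB) → disk 5 (remaining 208 GB)
f16 (723 GB) → disk 8 (remaining 277 GB)
f17 (554 GB) → disk 9 (remaining 446 GB)
f18 (708 GB) → disk 10 (remaining 292 GB)
10 disks × 1000 GB = 10000 GB; used 7716 GB; unused 2284 GB.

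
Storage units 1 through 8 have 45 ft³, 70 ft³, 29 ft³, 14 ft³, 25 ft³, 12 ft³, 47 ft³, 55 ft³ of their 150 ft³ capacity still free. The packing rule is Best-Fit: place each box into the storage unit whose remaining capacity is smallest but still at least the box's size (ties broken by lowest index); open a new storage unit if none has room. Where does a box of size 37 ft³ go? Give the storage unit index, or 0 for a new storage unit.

1

Storage units with room: storage unit 1 (45 ft³), storage unit 2 (70 ft³), storage unit 7 (47 ft³), storage unit 8 (55 ft³).
Tightest fit is storage unit 1 with 45 ft³ free.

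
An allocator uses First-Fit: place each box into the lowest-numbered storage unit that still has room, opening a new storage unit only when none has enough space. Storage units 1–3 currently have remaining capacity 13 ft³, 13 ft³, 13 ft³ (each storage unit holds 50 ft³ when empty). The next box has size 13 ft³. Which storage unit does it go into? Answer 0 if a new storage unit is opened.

1

Storage units with room: storage unit 1 (13 ft³), storage unit 2 (13 ft³), storage unit 3 (13 ft³).
The first with room is storage unit 1.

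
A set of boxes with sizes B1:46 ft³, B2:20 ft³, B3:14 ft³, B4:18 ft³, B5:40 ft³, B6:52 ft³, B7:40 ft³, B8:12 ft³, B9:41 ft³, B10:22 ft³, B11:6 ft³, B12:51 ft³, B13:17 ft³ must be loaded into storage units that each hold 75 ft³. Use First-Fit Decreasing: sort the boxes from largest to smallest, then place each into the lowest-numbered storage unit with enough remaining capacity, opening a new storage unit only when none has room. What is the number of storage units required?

6

Sorted descending: 52, 51, 46, 41, 40, 40, 22, 20, 18, 17, 14, 12, 6.
storage unit 1: place 52 ft³, 23 ft³ left
storage unit 2: place 51 ft³, 24 ft³ left
storage unit 3: place 46 ft³, 29 ft³ left
storage unit 4: place 41 ft³, 34 ft³ left
storage unit 5: place 40 ft³, 35 ft³ left
storage unit 6: place 40 ft³, 35 ft³ left
storage unit 1: place 22 ft³, 1 ft³ left
storage unit 2: place 20 ft³, 4 ft³ left
storage unit 3: place 18 ft³, 11 ft³ left
storage unit 4: place 17 ft³, 17 ft³ left
storage unit 4: place 14 ft³, 3 ft³ left
storage unit 5: place 12 ft³, 23 ft³ left
storage unit 3: place 6 ft³, 5 ft³ left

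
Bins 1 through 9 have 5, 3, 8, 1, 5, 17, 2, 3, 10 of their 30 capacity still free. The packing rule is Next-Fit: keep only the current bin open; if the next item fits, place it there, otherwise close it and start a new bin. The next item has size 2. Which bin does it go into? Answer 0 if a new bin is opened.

Next-Fit only looks at bin 9, which has 10 free.
2 fits there.

9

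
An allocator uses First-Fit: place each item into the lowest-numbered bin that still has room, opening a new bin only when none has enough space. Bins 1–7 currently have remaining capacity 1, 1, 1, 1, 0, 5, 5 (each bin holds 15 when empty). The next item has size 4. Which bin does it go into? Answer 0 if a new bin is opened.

Bins with room: bin 6 (5), bin 7 (5).
The first with room is bin 6.

6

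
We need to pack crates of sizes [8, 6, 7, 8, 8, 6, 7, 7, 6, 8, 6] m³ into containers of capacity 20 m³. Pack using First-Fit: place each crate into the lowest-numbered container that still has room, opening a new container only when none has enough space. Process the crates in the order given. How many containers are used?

5

8 m³ → container 1 (remaining 12 m³)
6 m³ → container 1 (remaining 6 m³)
7 m³ → container 2 (remaining 13 m³)
8 m³ → container 2 (remaining 5 m³)
8 m³ → container 3 (remaining 12 m³)
6 m³ → container 1 (remaining 0 m³)
7 m³ → container 3 (remaining 5 m³)
7 m³ → container 4 (remaining 13 m³)
6 m³ → container 4 (remaining 7 m³)
8 m³ → container 5 (remaining 12 m³)
6 m³ → container 4 (remaining 1 m³)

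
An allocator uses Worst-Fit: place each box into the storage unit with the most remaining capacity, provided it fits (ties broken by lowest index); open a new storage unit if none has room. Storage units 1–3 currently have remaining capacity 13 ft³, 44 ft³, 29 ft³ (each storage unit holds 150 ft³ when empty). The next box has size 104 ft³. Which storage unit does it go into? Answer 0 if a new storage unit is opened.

No storage unit has ≥ 104 ft³ free, so a new storage unit is opened.

0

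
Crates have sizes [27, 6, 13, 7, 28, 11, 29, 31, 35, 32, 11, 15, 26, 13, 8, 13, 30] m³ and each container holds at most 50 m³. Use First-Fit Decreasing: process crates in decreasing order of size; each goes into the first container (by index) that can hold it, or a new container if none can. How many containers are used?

Sorted descending: 35, 32, 31, 30, 29, 28, 27, 26, 15, 13, 13, 13, 11, 11, 8, 7, 6.
Put 35 m³ in container 1; 15 m³ remain.
Put 32 m³ in container 2; 18 m³ remain.
Put 31 m³ in container 3; 19 m³ remain.
Put 30 m³ in container 4; 20 m³ remain.
Put 29 m³ in container 5; 21 m³ remain.
Put 28 m³ in container 6; 22 m³ remain.
Put 27 m³ in container 7; 23 m³ remain.
Put 26 m³ in container 8; 24 m³ remain.
Put 15 m³ in container 1; 0 m³ remain.
Put 13 m³ in container 2; 5 m³ remain.
Put 13 m³ in container 3; 6 m³ remain.
Put 13 m³ in container 4; 7 m³ remain.
Put 11 m³ in container 5; 10 m³ remain.
Put 11 m³ in container 6; 11 m³ remain.
Put 8 m³ in container 5; 2 m³ remain.
Put 7 m³ in container 4; 0 m³ remain.
Put 6 m³ in container 3; 0 m³ remain.
Final containers: [35,15] [32,13] [31,13,6] [30,13,7] [29,11,8] [28,11] [27] [26].

8 containers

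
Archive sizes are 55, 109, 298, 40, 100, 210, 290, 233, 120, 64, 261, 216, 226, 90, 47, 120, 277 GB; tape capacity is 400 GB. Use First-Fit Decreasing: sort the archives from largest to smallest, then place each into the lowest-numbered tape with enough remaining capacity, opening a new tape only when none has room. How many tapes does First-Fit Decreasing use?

Sorted descending: 298, 290, 277, 261, 233, 226, 216, 210, 120, 120, 109, 100, 90, 64, 55, 47, 40.
Put 298 GB in tape 1; 102 GB remain.
Put 290 GB in tape 2; 110 GB remain.
Put 277 GB in tape 3; 123 GB remain.
Put 261 GB in tape 4; 139 GB remain.
Put 233 GB in tape 5; 167 GB remain.
Put 226 GB in tape 6; 174 GB remain.
Put 216 GB in tape 7; 184 GB remain.
Put 210 GB in tape 8; 190 GB remain.
Put 120 GB in tape 3; 3 GB remain.
Put 120 GB in tape 4; 19 GB remain.
Put 109 GB in tape 2; 1 GB remain.
Put 100 GB in tape 1; 2 GB remain.
Put 90 GB in tape 5; 77 GB remain.
Put 64 GB in tape 5; 13 GB remain.
Put 55 GB in tape 6; 119 GB remain.
Put 47 GB in tape 6; 72 GB remain.
Put 40 GB in tape 6; 32 GB remain.

8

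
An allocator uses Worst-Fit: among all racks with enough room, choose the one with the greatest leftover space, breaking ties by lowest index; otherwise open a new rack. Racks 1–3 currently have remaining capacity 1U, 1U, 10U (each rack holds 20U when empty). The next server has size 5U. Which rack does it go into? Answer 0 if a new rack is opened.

Racks with room: rack 3 (10U).
Most room is rack 3 with 10U free.

3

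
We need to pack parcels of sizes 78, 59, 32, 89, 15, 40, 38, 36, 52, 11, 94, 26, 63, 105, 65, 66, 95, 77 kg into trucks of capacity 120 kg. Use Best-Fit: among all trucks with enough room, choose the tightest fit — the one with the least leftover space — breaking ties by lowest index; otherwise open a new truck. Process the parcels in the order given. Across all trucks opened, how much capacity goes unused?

279

truck 1: place 78 kg, 42 kg left
truck 2: place 59 kg, 61 kg left
truck 1: place 32 kg, 10 kg left
truck 3: place 89 kg, 31 kg left
truck 3: place 15 kg, 16 kg left
truck 2: place 40 kg, 21 kg left
truck 4: place 38 kg, 82 kg left
truck 4: place 36 kg, 46 kg left
truck 5: place 52 kg, 68 kg left
truck 3: place 11 kg, 5 kg left
truck 6: place 94 kg, 26 kg left
truck 6: place 26 kg, 0 kg left
truck 5: place 63 kg, 5 kg left
truck 7: place 105 kg, 15 kg left
truck 8: place 65 kg, 55 kg left
truck 9: place 66 kg, 54 kg left
truck 10: place 95 kg, 25 kg left
truck 11: place 77 kg, 43 kg left
11 trucks × 120 kg = 1320 kg; used 1041 kg; unused 279 kg.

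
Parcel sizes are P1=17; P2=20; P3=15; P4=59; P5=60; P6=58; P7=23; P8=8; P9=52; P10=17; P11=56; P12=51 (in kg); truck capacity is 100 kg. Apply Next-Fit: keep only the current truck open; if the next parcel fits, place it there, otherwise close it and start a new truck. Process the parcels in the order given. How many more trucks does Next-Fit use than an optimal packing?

Next-Fit: [17,20,15] [59] [60] [58,23,8] [52,17] [56] [51] → 7 trucks.
6 parcels exceed 50 kg (half the capacity), and no two of those can share a truck, so at least 6 trucks are needed.
An optimal packing achieves that bound: [60,23,17] [59,20,17] [58,15,8] [56] [52] [51] → 6 trucks.
Excess: 7 − 6 = 1.

1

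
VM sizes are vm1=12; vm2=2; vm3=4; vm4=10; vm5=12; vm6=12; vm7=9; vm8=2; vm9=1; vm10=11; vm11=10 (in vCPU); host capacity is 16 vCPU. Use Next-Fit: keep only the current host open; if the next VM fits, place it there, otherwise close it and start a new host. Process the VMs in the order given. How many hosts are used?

7 hosts

host 1: place vm1 (12 vCPU), 4 vCPU left
host 1: place vm2 (2 vCPU), 2 vCPU left
host 2: place vm3 (4 vCPU), 12 vCPU left
host 2: place vm4 (10 vCPU), 2 vCPU left
host 3: place vm5 (12 vCPU), 4 vCPU left
host 4: place vm6 (12 vCPU), 4 vCPU left
host 5: place vm7 (9 vCPU), 7 vCPU left
host 5: place vm8 (2 vCPU), 5 vCPU left
host 5: place vm9 (1 vCPU), 4 vCPU left
host 6: place vm10 (11 vCPU), 5 vCPU left
host 7: place vm11 (10 vCPU), 6 vCPU left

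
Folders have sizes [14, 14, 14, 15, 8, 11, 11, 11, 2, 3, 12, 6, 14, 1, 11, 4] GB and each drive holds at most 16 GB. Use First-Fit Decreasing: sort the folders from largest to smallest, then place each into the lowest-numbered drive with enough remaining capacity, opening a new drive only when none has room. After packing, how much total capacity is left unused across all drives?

Sorted descending: 15, 14, 14, 14, 14, 12, 11, 11, 11, 11, 8, 6, 4, 3, 2, 1.
Put 15 GB in drive 1; 1 GB remain.
Put 14 GB in drive 2; 2 GB remain.
Put 14 GB in drive 3; 2 GB remain.
Put 14 GB in drive 4; 2 GB remain.
Put 14 GB in drive 5; 2 GB remain.
Put 12 GB in drive 6; 4 GB remain.
Put 11 GB in drive 7; 5 GB remain.
Put 11 GB in drive 8; 5 GB remain.
Put 11 GB in drive 9; 5 GB remain.
Put 11 GB in drive 10; 5 GB remain.
Put 8 GB in drive 11; 8 GB remain.
Put 6 GB in drive 11; 2 GB remain.
Put 4 GB in drive 6; 0 GB remain.
Put 3 GB in drive 7; 2 GB remain.
Put 2 GB in drive 2; 0 GB remain.
Put 1 GB in drive 1; 0 GB remain.
11 drives × 16 GB = 176 GB; used 151 GB; unused 25 GB.

25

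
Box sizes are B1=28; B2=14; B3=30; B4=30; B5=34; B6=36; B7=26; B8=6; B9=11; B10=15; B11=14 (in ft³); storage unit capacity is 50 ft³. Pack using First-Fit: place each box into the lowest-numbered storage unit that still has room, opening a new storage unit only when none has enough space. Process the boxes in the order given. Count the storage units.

6

B1 (28 ft³) → storage unit 1 (remaining 22 ft³)
B2 (14 ft³) → storage unit 1 (remaining 8 ft³)
B3 (30 ft³) → storage unit 2 (remaining 20 ft³)
B4 (30 ft³) → storage unit 3 (remaining 20 ft³)
B5 (34 ft³) → storage unit 4 (remaining 16 ft³)
B6 (36 ft³) → storage unit 5 (remaining 14 ft³)
B7 (26 ft³) → storage unit 6 (remaining 24 ft³)
B8 (6 ft³) → storage unit 1 (remaining 2 ft³)
B9 (11 ft³) → storage unit 2 (remaining 9 ft³)
B10 (15 ft³) → storage unit 3 (remaining 5 ft³)
B11 (14 ft³) → storage unit 4 (remaining 2 ft³)
Final storage units: [28,14,6] [30,11] [30,15] [34,14] [36] [26].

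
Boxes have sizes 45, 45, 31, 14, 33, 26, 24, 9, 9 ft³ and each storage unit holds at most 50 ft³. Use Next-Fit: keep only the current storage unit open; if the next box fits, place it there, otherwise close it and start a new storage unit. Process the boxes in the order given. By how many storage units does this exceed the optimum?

1

Next-Fit: [45] [45] [31,14] [33] [26,24] [9,9] → 6 storage units.
Total size 236 ft³; any packing needs at least ⌈236/50⌉ = 5 storage units.
An optimal packing achieves that bound: [45] [45] [33,14] [31,9,9] [26,24] → 5 storage units.
Excess: 6 − 5 = 1.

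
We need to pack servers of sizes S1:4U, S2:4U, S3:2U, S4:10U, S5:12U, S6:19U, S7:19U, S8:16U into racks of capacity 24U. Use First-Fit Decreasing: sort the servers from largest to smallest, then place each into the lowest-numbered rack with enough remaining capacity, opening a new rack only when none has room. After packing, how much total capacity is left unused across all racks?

10

Sorted descending: 19, 19, 16, 12, 10, 4, 4, 2.
19U → rack 1 (remaining 5U)
19U → rack 2 (remaining 5U)
16U → rack 3 (remaining 8U)
12U → rack 4 (remaining 12U)
10U → rack 4 (remaining 2U)
4U → rack 1 (remaining 1U)
4U → rack 2 (remaining 1U)
2U → rack 3 (remaining 6U)
4 racks × 24U = 96U; used 86U; unused 10U.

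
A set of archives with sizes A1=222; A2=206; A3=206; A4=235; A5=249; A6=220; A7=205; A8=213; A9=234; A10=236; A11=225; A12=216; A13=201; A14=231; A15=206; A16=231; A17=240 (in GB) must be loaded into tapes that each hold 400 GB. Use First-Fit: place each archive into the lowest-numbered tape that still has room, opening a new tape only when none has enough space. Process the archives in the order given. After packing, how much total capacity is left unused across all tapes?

Put A1 (222 GB) in tape 1; 178 GB remain.
Put A2 (206 GB) in tape 2; 194 GB remain.
Put A3 (206 GB) in tape 3; 194 GB remain.
Put A4 (235 GB) in tape 4; 165 GB remain.
Put A5 (249 GB) in tape 5; 151 GB remain.
Put A6 (220 GB) in tape 6; 180 GB remain.
Put A7 (205 GB) in tape 7; 195 GB remain.
Put A8 (213 GB) in tape 8; 187 GB remain.
Put A9 (234 GB) in tape 9; 166 GB remain.
Put A10 (236 GB) in tape 10; 164 GB remain.
Put A11 (225 GB) in tape 11; 175 GB remain.
Put A12 (216 GB) in tape 12; 184 GB remain.
Put A13 (201 GB) in tape 13; 199 GB remain.
Put A14 (231 GB) in tape 14; 169 GB remain.
Put A15 (206 GB) in tape 15; 194 GB remain.
Put A16 (231 GB) in tape 16; 169 GB remain.
Put A17 (240 GB) in tape 17; 160 GB remain.
17 tapes × 400 GB = 6800 GB; used 3776 GB; unused 3024 GB.

3024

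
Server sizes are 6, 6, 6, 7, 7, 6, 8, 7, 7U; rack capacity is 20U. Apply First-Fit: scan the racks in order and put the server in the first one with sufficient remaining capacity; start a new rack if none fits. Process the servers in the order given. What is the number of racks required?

6U → rack 1 (remaining 14U)
6U → rack 1 (remaining 8U)
6U → rack 1 (remaining 2U)
7U → rack 2 (remaining 13U)
7U → rack 2 (remaining 6U)
6U → rack 2 (remaining 0U)
8U → rack 3 (remaining 12U)
7U → rack 3 (remaining 5U)
7U → rack 4 (remaining 13U)
Final racks: [6,6,6] [7,7,6] [8,7] [7].

4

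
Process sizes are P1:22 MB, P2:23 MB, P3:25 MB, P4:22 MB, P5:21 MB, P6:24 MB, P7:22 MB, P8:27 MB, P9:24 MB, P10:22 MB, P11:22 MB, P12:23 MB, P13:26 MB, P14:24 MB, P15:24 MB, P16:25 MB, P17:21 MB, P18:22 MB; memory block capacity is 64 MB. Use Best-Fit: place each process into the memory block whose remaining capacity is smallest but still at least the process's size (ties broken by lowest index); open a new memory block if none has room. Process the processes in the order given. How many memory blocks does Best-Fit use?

memory block 1: place P1 (22 MB), 42 MB left
memory block 1: place P2 (23 MB), 19 MB left
memory block 2: place P3 (25 MB), 39 MB left
memory block 2: place P4 (22 MB), 17 MB left
memory block 3: place P5 (21 MB), 43 MB left
memory block 3: place P6 (24 MB), 19 MB left
memory block 4: place P7 (22 MB), 42 MB left
memory block 4: place P8 (27 MB), 15 MB left
memory block 5: place P9 (24 MB), 40 MB left
memory block 5: place P10 (22 MB), 18 MB left
memory block 6: place P11 (22 MB), 42 MB left
memory block 6: place P12 (23 MB), 19 MB left
memory block 7: place P13 (26 MB), 38 MB left
memory block 7: place P14 (24 MB), 14 MB left
memory block 8: place P15 (24 MB), 40 MB left
memory block 8: place P16 (25 MB), 15 MB left
memory block 9: place P17 (21 MB), 43 MB left
memory block 9: place P18 (22 MB), 21 MB left

9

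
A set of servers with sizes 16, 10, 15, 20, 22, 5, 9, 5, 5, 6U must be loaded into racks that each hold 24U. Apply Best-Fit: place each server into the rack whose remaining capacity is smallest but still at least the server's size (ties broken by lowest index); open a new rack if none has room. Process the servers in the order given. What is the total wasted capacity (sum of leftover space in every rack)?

Put 16U in rack 1; 8U remain.
Put 10U in rack 2; 14U remain.
Put 15U in rack 3; 9U remain.
Put 20U in rack 4; 4U remain.
Put 22U in rack 5; 2U remain.
Put 5U in rack 1; 3U remain.
Put 9U in rack 3; 0U remain.
Put 5U in rack 2; 9U remain.
Put 5U in rack 2; 4U remain.
Put 6U in rack 6; 18U remain.
6 racks × 24U = 144U; used 113U; unused 31U.

31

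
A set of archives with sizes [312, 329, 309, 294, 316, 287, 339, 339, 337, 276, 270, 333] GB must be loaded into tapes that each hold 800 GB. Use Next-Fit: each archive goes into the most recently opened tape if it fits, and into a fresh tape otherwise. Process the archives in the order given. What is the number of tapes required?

6 tapes

312 GB → tape 1 (remaining 488 GB)
329 GB → tape 1 (remaining 159 GB)
309 GB → tape 2 (remaining 491 GB)
294 GB → tape 2 (remaining 197 GB)
316 GB → tape 3 (remaining 484 GB)
287 GB → tape 3 (remaining 197 GB)
339 GB → tape 4 (remaining 461 GB)
339 GB → tape 4 (remaining 122 GB)
337 GB → tape 5 (remaining 463 GB)
276 GB → tape 5 (remaining 187 GB)
270 GB → tape 6 (remaining 530 GB)
333 GB → tape 6 (remaining 197 GB)
Final tapes: [312,329] [309,294] [316,287] [339,339] [337,276] [270,333].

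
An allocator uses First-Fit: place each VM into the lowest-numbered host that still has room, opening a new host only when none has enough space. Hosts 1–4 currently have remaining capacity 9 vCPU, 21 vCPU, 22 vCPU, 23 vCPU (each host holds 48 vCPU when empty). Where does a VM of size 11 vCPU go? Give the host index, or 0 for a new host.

Hosts with room: host 2 (21 vCPU), host 3 (22 vCPU), host 4 (23 vCPU).
The first with room is host 2.

2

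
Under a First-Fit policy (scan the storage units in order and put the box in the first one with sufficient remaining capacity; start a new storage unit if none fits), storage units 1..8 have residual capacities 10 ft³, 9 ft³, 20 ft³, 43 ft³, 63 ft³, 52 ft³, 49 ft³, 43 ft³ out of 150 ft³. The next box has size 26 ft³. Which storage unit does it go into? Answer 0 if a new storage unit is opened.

Storage units with room: storage unit 4 (43 ft³), storage unit 5 (63 ft³), storage unit 6 (52 ft³), storage unit 7 (49 ft³), storage unit 8 (43 ft³).
The first with room is storage unit 4.

4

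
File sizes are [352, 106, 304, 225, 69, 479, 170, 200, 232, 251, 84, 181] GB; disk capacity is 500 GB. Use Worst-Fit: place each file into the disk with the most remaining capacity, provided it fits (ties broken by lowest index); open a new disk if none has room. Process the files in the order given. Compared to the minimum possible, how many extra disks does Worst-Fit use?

0

Worst-Fit: [352,106] [304,181] [225,69,170] [479] [200,232] [251,84] → 6 disks.
Total size 2653 GB; any packing needs at least ⌈2653/500⌉ = 6 disks.
So 6 is already optimal.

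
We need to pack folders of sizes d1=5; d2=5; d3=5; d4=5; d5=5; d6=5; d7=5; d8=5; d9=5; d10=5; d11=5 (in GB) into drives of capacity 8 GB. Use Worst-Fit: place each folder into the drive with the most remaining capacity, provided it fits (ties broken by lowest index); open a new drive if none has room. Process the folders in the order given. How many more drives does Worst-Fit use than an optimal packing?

0

Worst-Fit: [5] [5] [5] [5] [5] [5] [5] [5] [5] [5] [5] → 11 drives.
11 folders exceed 4 GB (half the capacity), and no two of those can share a drive, so at least 11 drives are needed.
So 11 is already optimal.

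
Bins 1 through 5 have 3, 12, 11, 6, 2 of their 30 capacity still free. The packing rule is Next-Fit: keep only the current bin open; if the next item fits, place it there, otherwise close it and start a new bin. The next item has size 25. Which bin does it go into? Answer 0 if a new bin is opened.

Next-Fit only looks at bin 5, which has 2 free.
25 does not fit, so a new bin is opened.

0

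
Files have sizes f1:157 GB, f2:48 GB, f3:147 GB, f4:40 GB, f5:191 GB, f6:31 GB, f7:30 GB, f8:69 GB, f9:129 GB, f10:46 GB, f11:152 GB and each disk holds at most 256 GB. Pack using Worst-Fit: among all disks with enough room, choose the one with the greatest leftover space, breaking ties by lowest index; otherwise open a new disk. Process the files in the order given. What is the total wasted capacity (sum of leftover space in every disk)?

disk 1: place f1 (157 GB), 99 GB left
disk 1: place f2 (48 GB), 51 GB left
disk 2: place f3 (147 GB), 109 GB left
disk 2: place f4 (40 GB), 69 GB left
disk 3: place f5 (191 GB), 65 GB left
disk 2: place f6 (31 GB), 38 GB left
disk 3: place f7 (30 GB), 35 GB left
disk 4: place f8 (69 GB), 187 GB left
disk 4: place f9 (129 GB), 58 GB left
disk 4: place f10 (46 GB), 12 GB left
disk 5: place f11 (152 GB), 104 GB left
5 disks × 256 GB = 1280 GB; used 1040 GB; unused 240 GB.

240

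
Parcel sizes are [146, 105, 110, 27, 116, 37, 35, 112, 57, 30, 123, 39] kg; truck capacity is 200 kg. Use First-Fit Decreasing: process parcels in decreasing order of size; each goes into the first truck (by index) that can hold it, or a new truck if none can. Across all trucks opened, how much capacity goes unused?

263

Sorted descending: 146, 123, 116, 112, 110, 105, 57, 39, 37, 35, 30, 27.
truck 1: place 146 kg, 54 kg left
truck 2: place 123 kg, 77 kg left
truck 3: place 116 kg, 84 kg left
truck 4: place 112 kg, 88 kg left
truck 5: place 110 kg, 90 kg left
truck 6: place 105 kg, 95 kg left
truck 2: place 57 kg, 20 kg left
truck 1: place 39 kg, 15 kg left
truck 3: place 37 kg, 47 kg left
truck 3: place 35 kg, 12 kg left
truck 4: place 30 kg, 58 kg left
truck 4: place 27 kg, 31 kg left
6 trucks × 200 kg = 1200 kg; used 937 kg; unused 263 kg.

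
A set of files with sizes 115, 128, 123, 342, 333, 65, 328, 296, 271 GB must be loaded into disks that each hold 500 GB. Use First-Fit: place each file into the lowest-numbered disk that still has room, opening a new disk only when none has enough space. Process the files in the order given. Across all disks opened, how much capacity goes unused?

999

Put 115 GB in disk 1; 385 GB remain.
Put 128 GB in disk 1; 257 GB remain.
Put 123 GB in disk 1; 134 GB remain.
Put 342 GB in disk 2; 158 GB remain.
Put 333 GB in disk 3; 167 GB remain.
Put 65 GB in disk 1; 69 GB remain.
Put 328 GB in disk 4; 172 GB remain.
Put 296 GB in disk 5; 204 GB remain.
Put 271 GB in disk 6; 229 GB remain.
6 disks × 500 GB = 3000 GB; used 2001 GB; unused 999 GB.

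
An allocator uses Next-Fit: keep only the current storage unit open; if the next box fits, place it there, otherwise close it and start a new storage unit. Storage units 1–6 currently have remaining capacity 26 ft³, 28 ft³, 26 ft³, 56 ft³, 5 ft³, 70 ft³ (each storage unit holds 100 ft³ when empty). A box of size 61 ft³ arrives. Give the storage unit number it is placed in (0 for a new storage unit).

Next-Fit only looks at storage unit 6, which has 70 ft³ free.
61 ft³ fits there.

6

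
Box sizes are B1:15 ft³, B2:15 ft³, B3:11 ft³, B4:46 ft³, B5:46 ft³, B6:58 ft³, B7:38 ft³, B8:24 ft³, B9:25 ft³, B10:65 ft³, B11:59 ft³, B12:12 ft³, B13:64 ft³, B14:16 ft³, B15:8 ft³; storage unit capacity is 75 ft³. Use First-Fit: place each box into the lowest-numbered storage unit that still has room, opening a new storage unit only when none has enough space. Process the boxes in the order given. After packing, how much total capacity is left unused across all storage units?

98

Put B1 (15 ft³) in storage unit 1; 60 ft³ remain.
Put B2 (15 ft³) in storage unit 1; 45 ft³ remain.
Put B3 (11 ft³) in storage unit 1; 34 ft³ remain.
Put B4 (46 ft³) in storage unit 2; 29 ft³ remain.
Put B5 (46 ft³) in storage unit 3; 29 ft³ remain.
Put B6 (58 ft³) in storage unit 4; 17 ft³ remain.
Put B7 (38 ft³) in storage unit 5; 37 ft³ remain.
Put B8 (24 ft³) in storage unit 1; 10 ft³ remain.
Put B9 (25 ft³) in storage unit 2; 4 ft³ remain.
Put B10 (65 ft³) in storage unit 6; 10 ft³ remain.
Put B11 (59 ft³) in storage unit 7; 16 ft³ remain.
Put B12 (12 ft³) in storage unit 3; 17 ft³ remain.
Put B13 (64 ft³) in storage unit 8; 11 ft³ remain.
Put B14 (16 ft³) in storage unit 3; 1 ft³ remain.
Put B15 (8 ft³) in storage unit 1; 2 ft³ remain.
8 storage units × 75 ft³ = 600 ft³; used 502 ft³; unused 98 ft³.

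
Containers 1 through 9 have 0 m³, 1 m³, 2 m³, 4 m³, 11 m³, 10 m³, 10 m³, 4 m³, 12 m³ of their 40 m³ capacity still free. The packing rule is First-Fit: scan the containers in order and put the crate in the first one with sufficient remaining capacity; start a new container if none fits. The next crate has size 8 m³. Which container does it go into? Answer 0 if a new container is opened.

5

Containers with room: container 5 (11 m³), container 6 (10 m³), container 7 (10 m³), container 9 (12 m³).
The first with room is container 5.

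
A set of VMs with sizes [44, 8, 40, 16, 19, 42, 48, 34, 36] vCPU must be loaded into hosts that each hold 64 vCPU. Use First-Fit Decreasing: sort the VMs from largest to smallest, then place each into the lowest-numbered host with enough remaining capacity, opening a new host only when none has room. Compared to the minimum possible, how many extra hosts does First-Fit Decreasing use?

0

First-Fit Decreasing: [48,16] [44,19] [42,8] [40] [36] [34] → 6 hosts.
6 VMs exceed 32 vCPU (half the capacity), and no two of those can share a host, so at least 6 hosts are needed.
So 6 is already optimal.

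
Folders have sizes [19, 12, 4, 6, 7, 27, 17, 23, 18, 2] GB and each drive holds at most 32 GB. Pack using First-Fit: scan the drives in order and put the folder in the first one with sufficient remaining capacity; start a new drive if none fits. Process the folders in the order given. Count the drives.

6 drives

Put 19 GB in drive 1; 13 GB remain.
Put 12 GB in drive 1; 1 GB remain.
Put 4 GB in drive 2; 28 GB remain.
Put 6 GB in drive 2; 22 GB remain.
Put 7 GB in drive 2; 15 GB remain.
Put 27 GB in drive 3; 5 GB remain.
Put 17 GB in drive 4; 15 GB remain.
Put 23 GB in drive 5; 9 GB remain.
Put 18 GB in drive 6; 14 GB remain.
Put 2 GB in drive 2; 13 GB remain.
Final drives: [19,12] [4,6,7,2] [27] [17] [23] [18].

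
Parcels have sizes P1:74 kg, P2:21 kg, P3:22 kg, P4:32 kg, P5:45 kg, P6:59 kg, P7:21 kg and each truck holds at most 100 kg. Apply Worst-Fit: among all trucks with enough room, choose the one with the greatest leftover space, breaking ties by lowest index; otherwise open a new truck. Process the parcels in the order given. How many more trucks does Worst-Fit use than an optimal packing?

0

Worst-Fit: [74,21] [22,32,45] [59,21] → 3 trucks.
Total size 274 kg; any packing needs at least ⌈274/100⌉ = 3 trucks.
So 3 is already optimal.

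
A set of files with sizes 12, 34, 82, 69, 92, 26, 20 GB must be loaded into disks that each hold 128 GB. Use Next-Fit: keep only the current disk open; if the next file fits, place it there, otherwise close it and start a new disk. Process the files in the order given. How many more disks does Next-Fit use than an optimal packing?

1

Next-Fit: [12,34,82] [69] [92,26] [20] → 4 disks.
Total size 335 GB; any packing needs at least ⌈335/128⌉ = 3 disks.
An optimal packing achieves that bound: [92,34] [82,26,20] [69,12] → 3 disks.
Excess: 4 − 3 = 1.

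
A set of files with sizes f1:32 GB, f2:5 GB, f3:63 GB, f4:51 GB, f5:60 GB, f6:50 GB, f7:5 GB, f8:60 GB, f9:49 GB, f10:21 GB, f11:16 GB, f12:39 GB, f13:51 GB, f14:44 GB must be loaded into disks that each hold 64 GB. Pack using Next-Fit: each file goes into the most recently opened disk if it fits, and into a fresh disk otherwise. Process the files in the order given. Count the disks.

11

f1 (32 GB) → disk 1 (remaining 32 GB)
f2 (5 GB) → disk 1 (remaining 27 GB)
f3 (63 GB) → disk 2 (remaining 1 GB)
f4 (51 GB) → disk 3 (remaining 13 GB)
f5 (60 GB) → disk 4 (remaining 4 GB)
f6 (50 GB) → disk 5 (remaining 14 GB)
f7 (5 GB) → disk 5 (remaining 9 GB)
f8 (60 GB) → disk 6 (remaining 4 GB)
f9 (49 GB) → disk 7 (remaining 15 GB)
f10 (21 GB) → disk 8 (remaining 43 GB)
f11 (16 GB) → disk 8 (remaining 27 GB)
f12 (39 GB) → disk 9 (remaining 25 GB)
f13 (51 GB) → disk 10 (remaining 13 GB)
f14 (44 GB) → disk 11 (remaining 20 GB)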